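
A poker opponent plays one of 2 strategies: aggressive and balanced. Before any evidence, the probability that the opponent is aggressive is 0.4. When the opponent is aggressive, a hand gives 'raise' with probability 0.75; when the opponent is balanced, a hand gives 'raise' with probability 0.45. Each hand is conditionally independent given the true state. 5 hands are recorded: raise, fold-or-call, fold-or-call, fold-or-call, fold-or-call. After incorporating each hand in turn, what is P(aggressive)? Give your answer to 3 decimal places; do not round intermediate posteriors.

0.045

After 'raise': P(aggressive) = 0.75·0.4000 / (0.75·0.4000 + 0.45·0.6000) ≈ 0.5263
After 'fold-or-call': P(aggressive) = 0.25·0.5263 / (0.25·0.5263 + 0.55·0.4737) ≈ 0.3356
After 'fold-or-call': P(aggressive) = 0.25·0.3356 / (0.25·0.3356 + 0.55·0.6644) ≈ 0.1867
After 'fold-or-call': P(aggressive) = 0.25·0.1867 / (0.25·0.1867 + 0.55·0.8133) ≈ 0.0945
After 'fold-or-call': P(aggressive) = 0.25·0.0945 / (0.25·0.0945 + 0.55·0.9055) ≈ 0.0453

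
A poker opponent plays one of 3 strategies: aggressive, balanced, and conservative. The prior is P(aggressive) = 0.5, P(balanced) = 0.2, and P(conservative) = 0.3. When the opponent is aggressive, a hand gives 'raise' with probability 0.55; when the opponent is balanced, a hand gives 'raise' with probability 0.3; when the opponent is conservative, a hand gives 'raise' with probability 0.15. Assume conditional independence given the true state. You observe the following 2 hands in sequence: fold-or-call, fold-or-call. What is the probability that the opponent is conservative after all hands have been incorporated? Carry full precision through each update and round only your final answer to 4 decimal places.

0.5210

After 'fold-or-call': normaliser = 0.45·0.5000 + 0.7·0.2000 + 0.85·0.3000; P(aggressive) ≈ 0.3629, P(balanced) ≈ 0.2258, P(conservative) ≈ 0.4113
After 'fold-or-call': normaliser = 0.45·0.3629 + 0.7·0.2258 + 0.85·0.4113; P(aggressive) ≈ 0.2434, P(balanced) ≈ 0.2356, P(conservative) ≈ 0.5210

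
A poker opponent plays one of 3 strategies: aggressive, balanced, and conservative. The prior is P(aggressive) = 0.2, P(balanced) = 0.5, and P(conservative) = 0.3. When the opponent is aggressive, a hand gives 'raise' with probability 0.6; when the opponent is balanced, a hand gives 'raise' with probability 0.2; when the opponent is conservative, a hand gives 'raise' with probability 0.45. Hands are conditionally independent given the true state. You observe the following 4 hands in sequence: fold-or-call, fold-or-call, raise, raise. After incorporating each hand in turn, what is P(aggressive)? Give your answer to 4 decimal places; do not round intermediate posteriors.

After 'fold-or-call': normaliser = 0.4·0.2000 + 0.8·0.5000 + 0.55·0.3000; P(aggressive) ≈ 0.1240, P(balanced) ≈ 0.6202, P(conservative) ≈ 0.2558
After 'fold-or-call': normaliser = 0.4·0.1240 + 0.8·0.6202 + 0.55·0.2558; P(aggressive) ≈ 0.0723, P(balanced) ≈ 0.7228, P(conservative) ≈ 0.2050
After 'raise': normaliser = 0.6·0.0723 + 0.2·0.7228 + 0.45·0.2050; P(aggressive) ≈ 0.1548, P(balanced) ≈ 0.5160, P(conservative) ≈ 0.3292
After 'raise': normaliser = 0.6·0.1548 + 0.2·0.5160 + 0.45·0.3292; P(aggressive) ≈ 0.2698, P(balanced) ≈ 0.2998, P(conservative) ≈ 0.4304

0.2698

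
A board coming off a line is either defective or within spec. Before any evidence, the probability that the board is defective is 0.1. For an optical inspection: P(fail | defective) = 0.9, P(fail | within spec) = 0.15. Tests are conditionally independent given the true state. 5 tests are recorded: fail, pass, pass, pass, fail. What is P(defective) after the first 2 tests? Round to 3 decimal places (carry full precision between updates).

After 'fail': P(defective) = 0.9·0.1000 / (0.9·0.1000 + 0.15·0.9000) ≈ 0.4000
After 'pass': P(defective) = 0.1·0.4000 / (0.1·0.4000 + 0.85·0.6000) ≈ 0.0727

0.073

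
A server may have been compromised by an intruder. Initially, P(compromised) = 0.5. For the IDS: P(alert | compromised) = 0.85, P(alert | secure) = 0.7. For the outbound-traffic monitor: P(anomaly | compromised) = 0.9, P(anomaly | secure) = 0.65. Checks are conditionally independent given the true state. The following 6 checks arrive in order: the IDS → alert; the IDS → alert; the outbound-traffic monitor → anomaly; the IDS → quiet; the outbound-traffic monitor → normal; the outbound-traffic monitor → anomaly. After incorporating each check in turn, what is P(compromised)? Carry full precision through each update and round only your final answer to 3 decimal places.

0.288

Apply Bayes' rule sequentially, carrying P(compromised) forward.
After the IDS='alert': P(compromised) = 0.85·0.5000 / (0.85·0.5000 + 0.7·0.5000) ≈ 0.5484
After the IDS='alert': P(compromised) = 0.85·0.5484 / (0.85·0.5484 + 0.7·0.4516) ≈ 0.5959
After the outbound-traffic monitor='anomaly': P(compromised) = 0.9·0.5959 / (0.9·0.5959 + 0.65·0.4041) ≈ 0.6712
After the IDS='quiet': P(compromised) = 0.15·0.6712 / (0.15·0.6712 + 0.3·0.3288) ≈ 0.5051
After the outbound-traffic monitor='normal': P(compromised) = 0.1·0.5051 / (0.1·0.5051 + 0.35·0.4949) ≈ 0.2258
After the outbound-traffic monitor='anomaly': P(compromised) = 0.9·0.2258 / (0.9·0.2258 + 0.65·0.7742) ≈ 0.2877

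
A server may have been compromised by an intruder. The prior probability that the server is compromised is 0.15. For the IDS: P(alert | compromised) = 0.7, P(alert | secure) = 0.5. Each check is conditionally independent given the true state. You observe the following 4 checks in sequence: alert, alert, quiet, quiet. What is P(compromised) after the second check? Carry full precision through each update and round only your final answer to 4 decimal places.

After 'alert': P(compromised) = 0.7·0.1500 / (0.7·0.1500 + 0.5·0.8500) ≈ 0.1981
After 'alert': P(compromised) = 0.7·0.1981 / (0.7·0.1981 + 0.5·0.8019) ≈ 0.2570

0.2570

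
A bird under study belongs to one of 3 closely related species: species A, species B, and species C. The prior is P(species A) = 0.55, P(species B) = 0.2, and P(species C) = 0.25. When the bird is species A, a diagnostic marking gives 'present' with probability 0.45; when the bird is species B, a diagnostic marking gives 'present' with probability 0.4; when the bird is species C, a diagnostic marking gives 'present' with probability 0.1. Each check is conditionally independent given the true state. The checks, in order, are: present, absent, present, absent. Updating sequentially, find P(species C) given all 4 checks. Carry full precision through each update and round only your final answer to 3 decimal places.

0.043

After 'present': normaliser = 0.45·0.5500 + 0.4·0.2000 + 0.1·0.2500; P(species A) ≈ 0.7021, P(species B) ≈ 0.2270, P(species C) ≈ 0.0709
After 'absent': normaliser = 0.55·0.7021 + 0.6·0.2270 + 0.9·0.0709; P(species A) ≈ 0.6588, P(species B) ≈ 0.2323, P(species C) ≈ 0.1089
After 'present': normaliser = 0.45·0.6588 + 0.4·0.2323 + 0.1·0.1089; P(species A) ≈ 0.7406, P(species B) ≈ 0.2321, P(species C) ≈ 0.0272
After 'absent': normaliser = 0.55·0.7406 + 0.6·0.2321 + 0.9·0.0272; P(species A) ≈ 0.7132, P(species B) ≈ 0.2439, P(species C) ≈ 0.0429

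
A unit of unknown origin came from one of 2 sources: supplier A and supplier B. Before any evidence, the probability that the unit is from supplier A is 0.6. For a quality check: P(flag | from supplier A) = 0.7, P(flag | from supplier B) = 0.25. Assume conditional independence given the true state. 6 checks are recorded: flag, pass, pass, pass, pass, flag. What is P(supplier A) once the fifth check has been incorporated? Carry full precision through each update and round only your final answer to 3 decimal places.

Apply Bayes' rule sequentially, carrying P(supplier A) forward.
After 'flag': P(supplier A) = 0.7·0.6000 / (0.7·0.6000 + 0.25·0.4000) ≈ 0.8077
After 'pass': P(supplier A) = 0.3·0.8077 / (0.3·0.8077 + 0.75·0.1923) ≈ 0.6269
After 'pass': P(supplier A) = 0.3·0.6269 / (0.3·0.6269 + 0.75·0.3731) ≈ 0.4019
After 'pass': P(supplier A) = 0.3·0.4019 / (0.3·0.4019 + 0.75·0.5981) ≈ 0.2119
After 'pass': P(supplier A) = 0.3·0.2119 / (0.3·0.2119 + 0.75·0.7881) ≈ 0.0971

0.097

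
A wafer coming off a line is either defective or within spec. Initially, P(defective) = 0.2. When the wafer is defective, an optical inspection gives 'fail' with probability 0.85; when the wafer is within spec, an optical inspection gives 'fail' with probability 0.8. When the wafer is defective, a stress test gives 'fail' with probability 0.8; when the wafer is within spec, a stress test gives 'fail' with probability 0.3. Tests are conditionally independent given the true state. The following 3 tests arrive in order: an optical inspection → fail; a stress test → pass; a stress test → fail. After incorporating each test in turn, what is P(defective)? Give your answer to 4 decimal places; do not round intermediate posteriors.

0.1683

Apply Bayes' rule sequentially, carrying P(defective) forward.
After an optical inspection='fail': P(defective) = 0.85·0.2000 / (0.85·0.2000 + 0.8·0.8000) ≈ 0.2099
After a stress test='pass': P(defective) = 0.2·0.2099 / (0.2·0.2099 + 0.7·0.7901) ≈ 0.0705
After a stress test='fail': P(defective) = 0.8·0.0705 / (0.8·0.0705 + 0.3·0.9295) ≈ 0.1683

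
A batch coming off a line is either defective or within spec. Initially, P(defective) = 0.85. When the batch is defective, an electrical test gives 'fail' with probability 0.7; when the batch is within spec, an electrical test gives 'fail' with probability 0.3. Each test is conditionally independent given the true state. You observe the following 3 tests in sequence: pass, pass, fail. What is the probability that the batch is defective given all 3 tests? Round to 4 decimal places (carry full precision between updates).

After 'pass': P(defective) = 0.3·0.8500 / (0.3·0.8500 + 0.7·0.1500) ≈ 0.7083
After 'pass': P(defective) = 0.3·0.7083 / (0.3·0.7083 + 0.7·0.2917) ≈ 0.5100
After 'fail': P(defective) = 0.7·0.5100 / (0.7·0.5100 + 0.3·0.4900) ≈ 0.7083

0.7083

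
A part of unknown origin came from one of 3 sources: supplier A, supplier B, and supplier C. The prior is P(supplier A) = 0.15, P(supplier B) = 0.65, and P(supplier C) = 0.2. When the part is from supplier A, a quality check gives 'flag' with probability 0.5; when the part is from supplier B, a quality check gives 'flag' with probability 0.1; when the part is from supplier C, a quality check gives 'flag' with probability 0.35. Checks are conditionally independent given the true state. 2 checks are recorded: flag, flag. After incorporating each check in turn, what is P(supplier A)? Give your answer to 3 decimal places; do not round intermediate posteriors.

0.547

Apply Bayes' rule sequentially, carrying P(supplier A) forward.
After 'flag': normaliser = 0.5·0.1500 + 0.1·0.6500 + 0.35·0.2000; P(supplier A) ≈ 0.3571, P(supplier B) ≈ 0.3095, P(supplier C) ≈ 0.3333
After 'flag': normaliser = 0.5·0.3571 + 0.1·0.3095 + 0.35·0.3333; P(supplier A) ≈ 0.5474, P(supplier B) ≈ 0.0949, P(supplier C) ≈ 0.3577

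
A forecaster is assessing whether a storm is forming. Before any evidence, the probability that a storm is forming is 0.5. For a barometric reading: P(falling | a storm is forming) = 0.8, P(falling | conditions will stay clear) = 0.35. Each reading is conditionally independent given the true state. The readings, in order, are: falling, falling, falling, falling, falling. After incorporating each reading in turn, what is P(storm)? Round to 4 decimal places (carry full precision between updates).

0.9842

Each posterior becomes the prior for the next update.
After 'falling': P(storm) = 0.8·0.5000 / (0.8·0.5000 + 0.35·0.5000) ≈ 0.6957
After 'falling': P(storm) = 0.8·0.6957 / (0.8·0.6957 + 0.35·0.3043) ≈ 0.8393
After 'falling': P(storm) = 0.8·0.8393 / (0.8·0.8393 + 0.35·0.1607) ≈ 0.9227
After 'falling': P(storm) = 0.8·0.9227 / (0.8·0.9227 + 0.35·0.0773) ≈ 0.9647
After 'falling': P(storm) = 0.8·0.9647 / (0.8·0.9647 + 0.35·0.0353) ≈ 0.9842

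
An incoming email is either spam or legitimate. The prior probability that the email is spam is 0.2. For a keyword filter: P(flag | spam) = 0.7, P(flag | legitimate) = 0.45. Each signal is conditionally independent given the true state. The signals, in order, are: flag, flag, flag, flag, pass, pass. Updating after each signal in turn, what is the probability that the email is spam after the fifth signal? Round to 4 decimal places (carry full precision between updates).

Each posterior becomes the prior for the next update.
After 'flag': P(spam) = 0.7·0.2000 / (0.7·0.2000 + 0.45·0.8000) ≈ 0.2800
After 'flag': P(spam) = 0.7·0.2800 / (0.7·0.2800 + 0.45·0.7200) ≈ 0.3769
After 'flag': P(spam) = 0.7·0.3769 / (0.7·0.3769 + 0.45·0.6231) ≈ 0.4848
After 'flag': P(spam) = 0.7·0.4848 / (0.7·0.4848 + 0.45·0.5152) ≈ 0.5941
After 'pass': P(spam) = 0.3·0.5941 / (0.3·0.5941 + 0.55·0.4059) ≈ 0.4440

0.4440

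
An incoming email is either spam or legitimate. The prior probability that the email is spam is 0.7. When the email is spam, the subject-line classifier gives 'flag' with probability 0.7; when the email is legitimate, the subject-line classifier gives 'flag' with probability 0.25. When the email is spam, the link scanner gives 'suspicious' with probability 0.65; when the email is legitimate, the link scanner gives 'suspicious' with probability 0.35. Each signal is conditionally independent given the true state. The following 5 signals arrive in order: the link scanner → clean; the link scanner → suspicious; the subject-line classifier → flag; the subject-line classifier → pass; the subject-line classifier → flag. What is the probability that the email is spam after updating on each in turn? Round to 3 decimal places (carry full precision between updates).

After the link scanner='clean': P(spam) = 0.35·0.7000 / (0.35·0.7000 + 0.65·0.3000) ≈ 0.5568
After the link scanner='suspicious': P(spam) = 0.65·0.5568 / (0.65·0.5568 + 0.35·0.4432) ≈ 0.7000
After the subject-line classifier='flag': P(spam) = 0.7·0.7000 / (0.7·0.7000 + 0.25·0.3000) ≈ 0.8673
After the subject-line classifier='pass': P(spam) = 0.3·0.8673 / (0.3·0.8673 + 0.75·0.1327) ≈ 0.7232
After the subject-line classifier='flag': P(spam) = 0.7·0.7232 / (0.7·0.7232 + 0.25·0.2768) ≈ 0.8798

0.880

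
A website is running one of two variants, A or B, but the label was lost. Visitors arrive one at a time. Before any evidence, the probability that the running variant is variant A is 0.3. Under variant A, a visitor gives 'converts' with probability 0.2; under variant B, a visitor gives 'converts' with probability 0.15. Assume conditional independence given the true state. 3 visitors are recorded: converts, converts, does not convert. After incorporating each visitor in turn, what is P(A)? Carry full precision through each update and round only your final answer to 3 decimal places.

After 'converts': P(A) = 0.2·0.3000 / (0.2·0.3000 + 0.15·0.7000) ≈ 0.3636
After 'converts': P(A) = 0.2·0.3636 / (0.2·0.3636 + 0.15·0.6364) ≈ 0.4324
After 'does not convert': P(A) = 0.8·0.4324 / (0.8·0.4324 + 0.85·0.5676) ≈ 0.4176

0.418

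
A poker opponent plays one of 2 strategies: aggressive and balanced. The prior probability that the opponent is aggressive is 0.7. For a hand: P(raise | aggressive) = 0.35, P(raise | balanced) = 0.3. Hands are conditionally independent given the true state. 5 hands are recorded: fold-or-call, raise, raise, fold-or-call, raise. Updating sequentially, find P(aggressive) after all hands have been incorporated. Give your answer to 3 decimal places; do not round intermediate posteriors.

After 'fold-or-call': P(aggressive) = 0.65·0.7000 / (0.65·0.7000 + 0.7·0.3000) ≈ 0.6842
After 'raise': P(aggressive) = 0.35·0.6842 / (0.35·0.6842 + 0.3·0.3158) ≈ 0.7165
After 'raise': P(aggressive) = 0.35·0.7165 / (0.35·0.7165 + 0.3·0.2835) ≈ 0.7468
After 'fold-or-call': P(aggressive) = 0.65·0.7468 / (0.65·0.7468 + 0.7·0.2532) ≈ 0.7325
After 'raise': P(aggressive) = 0.35·0.7325 / (0.35·0.7325 + 0.3·0.2675) ≈ 0.7616

0.762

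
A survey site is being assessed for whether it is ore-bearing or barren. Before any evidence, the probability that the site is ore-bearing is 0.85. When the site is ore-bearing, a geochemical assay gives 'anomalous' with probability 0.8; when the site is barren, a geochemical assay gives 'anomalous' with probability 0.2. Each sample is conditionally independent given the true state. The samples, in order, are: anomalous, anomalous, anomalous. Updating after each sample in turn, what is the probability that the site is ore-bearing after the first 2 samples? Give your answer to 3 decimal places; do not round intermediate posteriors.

0.989

After 'anomalous': P(ore) = 0.8·0.8500 / (0.8·0.8500 + 0.2·0.1500) ≈ 0.9577
After 'anomalous': P(ore) = 0.8·0.9577 / (0.8·0.9577 + 0.2·0.0423) ≈ 0.9891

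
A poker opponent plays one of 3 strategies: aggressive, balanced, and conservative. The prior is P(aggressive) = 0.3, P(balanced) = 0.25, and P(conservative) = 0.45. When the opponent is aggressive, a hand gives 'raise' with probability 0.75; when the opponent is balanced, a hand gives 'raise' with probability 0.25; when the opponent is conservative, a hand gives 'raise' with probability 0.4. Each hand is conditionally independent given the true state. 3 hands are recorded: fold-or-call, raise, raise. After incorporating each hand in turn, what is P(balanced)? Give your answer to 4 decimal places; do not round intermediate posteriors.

After 'fold-or-call': normaliser = 0.25·0.3000 + 0.75·0.2500 + 0.6·0.4500; P(aggressive) ≈ 0.1408, P(balanced) ≈ 0.3521, P(conservative) ≈ 0.5070
After 'raise': normaliser = 0.75·0.1408 + 0.25·0.3521 + 0.4·0.5070; P(aggressive) ≈ 0.2664, P(balanced) ≈ 0.2220, P(conservative) ≈ 0.5115
After 'raise': normaliser = 0.75·0.2664 + 0.25·0.2220 + 0.4·0.5115; P(aggressive) ≈ 0.4344, P(balanced) ≈ 0.1207, P(conservative) ≈ 0.4449

0.1207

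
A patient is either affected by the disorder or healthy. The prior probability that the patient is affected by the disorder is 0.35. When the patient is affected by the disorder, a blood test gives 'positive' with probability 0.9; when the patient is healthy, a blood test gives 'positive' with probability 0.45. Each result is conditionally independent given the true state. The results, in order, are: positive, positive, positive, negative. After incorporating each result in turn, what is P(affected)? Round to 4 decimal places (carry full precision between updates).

0.4392

Apply Bayes' rule sequentially, carrying P(affected) forward.
After 'positive': P(affected) = 0.9·0.3500 / (0.9·0.3500 + 0.45·0.6500) ≈ 0.5185
After 'positive': P(affected) = 0.9·0.5185 / (0.9·0.5185 + 0.45·0.4815) ≈ 0.6829
After 'positive': P(affected) = 0.9·0.6829 / (0.9·0.6829 + 0.45·0.3171) ≈ 0.8116
After 'negative': P(affected) = 0.1·0.8116 / (0.1·0.8116 + 0.55·0.1884) ≈ 0.4392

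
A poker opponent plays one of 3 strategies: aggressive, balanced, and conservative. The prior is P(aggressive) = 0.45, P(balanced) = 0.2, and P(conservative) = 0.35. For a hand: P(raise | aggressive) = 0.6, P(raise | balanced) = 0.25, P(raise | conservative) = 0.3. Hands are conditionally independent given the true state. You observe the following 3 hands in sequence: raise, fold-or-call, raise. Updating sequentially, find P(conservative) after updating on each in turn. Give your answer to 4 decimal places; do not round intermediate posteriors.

After 'raise': normaliser = 0.6·0.4500 + 0.25·0.2000 + 0.3·0.3500; P(aggressive) ≈ 0.6353, P(balanced) ≈ 0.1176, P(conservative) ≈ 0.2471
After 'fold-or-call': normaliser = 0.4·0.6353 + 0.75·0.1176 + 0.7·0.2471; P(aggressive) ≈ 0.4932, P(balanced) ≈ 0.1712, P(conservative) ≈ 0.3356
After 'raise': normaliser = 0.6·0.4932 + 0.25·0.1712 + 0.3·0.3356; P(aggressive) ≈ 0.6734, P(balanced) ≈ 0.0974, P(conservative) ≈ 0.2292

0.2292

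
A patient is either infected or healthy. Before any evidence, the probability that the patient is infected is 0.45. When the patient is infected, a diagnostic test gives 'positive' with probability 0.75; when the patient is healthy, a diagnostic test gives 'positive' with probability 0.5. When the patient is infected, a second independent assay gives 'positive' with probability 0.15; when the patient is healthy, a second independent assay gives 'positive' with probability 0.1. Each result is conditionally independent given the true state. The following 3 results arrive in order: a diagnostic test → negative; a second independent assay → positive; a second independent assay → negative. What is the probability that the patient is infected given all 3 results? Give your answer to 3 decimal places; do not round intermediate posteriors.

0.367

After a diagnostic test='negative': P(infected) = 0.25·0.4500 / (0.25·0.4500 + 0.5·0.5500) ≈ 0.2903
After a second independent assay='positive': P(infected) = 0.15·0.2903 / (0.15·0.2903 + 0.1·0.7097) ≈ 0.3803
After a second independent assay='negative': P(infected) = 0.85·0.3803 / (0.85·0.3803 + 0.9·0.6197) ≈ 0.3669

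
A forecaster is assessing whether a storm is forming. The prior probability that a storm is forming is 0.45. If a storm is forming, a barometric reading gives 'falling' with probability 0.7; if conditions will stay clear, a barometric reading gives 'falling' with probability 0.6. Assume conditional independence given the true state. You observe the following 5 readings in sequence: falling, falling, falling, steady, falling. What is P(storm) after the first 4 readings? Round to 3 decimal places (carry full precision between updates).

After 'falling': P(storm) = 0.7·0.4500 / (0.7·0.4500 + 0.6·0.5500) ≈ 0.4884
After 'falling': P(storm) = 0.7·0.4884 / (0.7·0.4884 + 0.6·0.5116) ≈ 0.5269
After 'falling': P(storm) = 0.7·0.5269 / (0.7·0.5269 + 0.6·0.4731) ≈ 0.5651
After 'steady': P(storm) = 0.3·0.5651 / (0.3·0.5651 + 0.4·0.4349) ≈ 0.4935

0.494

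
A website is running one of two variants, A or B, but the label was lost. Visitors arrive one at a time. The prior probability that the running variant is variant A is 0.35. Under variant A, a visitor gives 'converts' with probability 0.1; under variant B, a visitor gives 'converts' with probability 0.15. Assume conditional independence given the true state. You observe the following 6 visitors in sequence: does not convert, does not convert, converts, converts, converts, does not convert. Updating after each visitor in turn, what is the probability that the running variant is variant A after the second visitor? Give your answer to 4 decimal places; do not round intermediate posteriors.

0.3764

After 'does not convert': P(A) = 0.9·0.3500 / (0.9·0.3500 + 0.85·0.6500) ≈ 0.3631
After 'does not convert': P(A) = 0.9·0.3631 / (0.9·0.3631 + 0.85·0.6369) ≈ 0.3764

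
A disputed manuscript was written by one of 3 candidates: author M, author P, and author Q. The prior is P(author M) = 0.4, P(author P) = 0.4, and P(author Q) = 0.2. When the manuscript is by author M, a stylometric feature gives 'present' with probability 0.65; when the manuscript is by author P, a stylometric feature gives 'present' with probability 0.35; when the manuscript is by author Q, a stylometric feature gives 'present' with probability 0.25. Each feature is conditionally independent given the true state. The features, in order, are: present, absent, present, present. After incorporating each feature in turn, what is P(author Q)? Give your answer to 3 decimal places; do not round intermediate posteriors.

0.045

Each posterior becomes the prior for the next update.
After 'present': normaliser = 0.65·0.4000 + 0.35·0.4000 + 0.25·0.2000; P(author M) ≈ 0.5778, P(author P) ≈ 0.3111, P(author Q) ≈ 0.1111
After 'absent': normaliser = 0.35·0.5778 + 0.65·0.3111 + 0.75·0.1111; P(author M) ≈ 0.4146, P(author P) ≈ 0.4146, P(author Q) ≈ 0.1708
After 'present': normaliser = 0.65·0.4146 + 0.35·0.4146 + 0.25·0.1708; P(author M) ≈ 0.5893, P(author P) ≈ 0.3173, P(author Q) ≈ 0.0934
After 'present': normaliser = 0.65·0.5893 + 0.35·0.3173 + 0.25·0.0934; P(author M) ≈ 0.7402, P(author P) ≈ 0.2146, P(author Q) ≈ 0.0451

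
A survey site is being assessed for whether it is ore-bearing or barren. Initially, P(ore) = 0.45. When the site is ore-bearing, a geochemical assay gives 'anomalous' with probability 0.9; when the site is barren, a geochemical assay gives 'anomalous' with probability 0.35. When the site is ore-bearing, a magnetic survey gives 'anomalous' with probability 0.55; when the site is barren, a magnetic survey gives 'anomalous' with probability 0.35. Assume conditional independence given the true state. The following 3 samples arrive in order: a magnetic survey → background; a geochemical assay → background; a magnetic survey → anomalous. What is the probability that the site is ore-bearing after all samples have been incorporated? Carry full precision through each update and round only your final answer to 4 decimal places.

Each posterior becomes the prior for the next update.
After a magnetic survey='background': P(ore) = 0.45·0.4500 / (0.45·0.4500 + 0.65·0.5500) ≈ 0.3616
After a geochemical assay='background': P(ore) = 0.1·0.3616 / (0.1·0.3616 + 0.65·0.6384) ≈ 0.0802
After a magnetic survey='anomalous': P(ore) = 0.55·0.0802 / (0.55·0.0802 + 0.35·0.9198) ≈ 0.1204

0.1204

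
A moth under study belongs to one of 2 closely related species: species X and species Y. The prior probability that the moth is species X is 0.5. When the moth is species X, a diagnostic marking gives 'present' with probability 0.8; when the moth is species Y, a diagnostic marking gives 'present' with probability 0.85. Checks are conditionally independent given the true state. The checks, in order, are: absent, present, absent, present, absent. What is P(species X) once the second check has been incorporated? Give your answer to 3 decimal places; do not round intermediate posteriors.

Each posterior becomes the prior for the next update.
After 'absent': P(species X) = 0.2·0.5000 / (0.2·0.5000 + 0.15·0.5000) ≈ 0.5714
After 'present': P(species X) = 0.8·0.5714 / (0.8·0.5714 + 0.85·0.4286) ≈ 0.5565

0.557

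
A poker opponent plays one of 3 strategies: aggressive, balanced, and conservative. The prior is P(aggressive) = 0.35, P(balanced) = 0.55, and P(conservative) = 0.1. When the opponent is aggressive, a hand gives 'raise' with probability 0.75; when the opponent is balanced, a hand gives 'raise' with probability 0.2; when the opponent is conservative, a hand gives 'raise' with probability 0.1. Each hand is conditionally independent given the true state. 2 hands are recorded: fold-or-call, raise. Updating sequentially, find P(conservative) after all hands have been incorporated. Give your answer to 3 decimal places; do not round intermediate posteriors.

0.055

Apply Bayes' rule sequentially, carrying P(conservative) forward.
After 'fold-or-call': normaliser = 0.25·0.3500 + 0.8·0.5500 + 0.9·0.1000; P(aggressive) ≈ 0.1417, P(balanced) ≈ 0.7126, P(conservative) ≈ 0.1457
After 'raise': normaliser = 0.75·0.1417 + 0.2·0.7126 + 0.1·0.1457; P(aggressive) ≈ 0.4035, P(balanced) ≈ 0.5411, P(conservative) ≈ 0.0553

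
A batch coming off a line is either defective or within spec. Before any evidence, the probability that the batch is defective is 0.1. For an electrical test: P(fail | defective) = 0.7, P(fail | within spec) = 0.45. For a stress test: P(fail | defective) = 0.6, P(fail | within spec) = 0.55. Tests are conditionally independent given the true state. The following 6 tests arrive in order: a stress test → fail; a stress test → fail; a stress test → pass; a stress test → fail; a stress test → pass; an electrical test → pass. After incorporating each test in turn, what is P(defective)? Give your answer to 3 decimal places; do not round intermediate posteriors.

0.059

Apply Bayes' rule sequentially, carrying P(defective) forward.
After a stress test='fail': P(defective) = 0.6·0.1000 / (0.6·0.1000 + 0.55·0.9000) ≈ 0.1081
After a stress test='fail': P(defective) = 0.6·0.1081 / (0.6·0.1081 + 0.55·0.8919) ≈ 0.1168
After a stress test='pass': P(defective) = 0.4·0.1168 / (0.4·0.1168 + 0.45·0.8832) ≈ 0.1052
After a stress test='fail': P(defective) = 0.6·0.1052 / (0.6·0.1052 + 0.55·0.8948) ≈ 0.1137
After a stress test='pass': P(defective) = 0.4·0.1137 / (0.4·0.1137 + 0.45·0.8863) ≈ 0.1023
After an electrical test='pass': P(defective) = 0.3·0.1023 / (0.3·0.1023 + 0.55·0.8977) ≈ 0.0585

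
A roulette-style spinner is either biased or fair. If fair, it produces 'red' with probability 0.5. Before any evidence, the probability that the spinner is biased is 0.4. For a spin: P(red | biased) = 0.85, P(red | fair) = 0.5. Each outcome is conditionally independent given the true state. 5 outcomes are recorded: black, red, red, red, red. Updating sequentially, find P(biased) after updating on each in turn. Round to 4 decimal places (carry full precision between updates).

0.6255

After 'black': P(biased) = 0.15·0.4000 / (0.15·0.4000 + 0.5·0.6000) ≈ 0.1667
After 'red': P(biased) = 0.85·0.1667 / (0.85·0.1667 + 0.5·0.8333) ≈ 0.2537
After 'red': P(biased) = 0.85·0.2537 / (0.85·0.2537 + 0.5·0.7463) ≈ 0.3663
After 'red': P(biased) = 0.85·0.3663 / (0.85·0.3663 + 0.5·0.6337) ≈ 0.4956
After 'red': P(biased) = 0.85·0.4956 / (0.85·0.4956 + 0.5·0.5044) ≈ 0.6255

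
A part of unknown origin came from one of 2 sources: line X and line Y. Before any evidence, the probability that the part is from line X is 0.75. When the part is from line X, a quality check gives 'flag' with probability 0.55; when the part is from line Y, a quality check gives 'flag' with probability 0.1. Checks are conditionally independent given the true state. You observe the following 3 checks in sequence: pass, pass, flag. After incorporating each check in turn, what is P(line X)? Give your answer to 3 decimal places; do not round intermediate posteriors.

After 'pass': P(line X) = 0.45·0.7500 / (0.45·0.7500 + 0.9·0.2500) ≈ 0.6000
After 'pass': P(line X) = 0.45·0.6000 / (0.45·0.6000 + 0.9·0.4000) ≈ 0.4286
After 'flag': P(line X) = 0.55·0.4286 / (0.55·0.4286 + 0.1·0.5714) ≈ 0.8049

0.805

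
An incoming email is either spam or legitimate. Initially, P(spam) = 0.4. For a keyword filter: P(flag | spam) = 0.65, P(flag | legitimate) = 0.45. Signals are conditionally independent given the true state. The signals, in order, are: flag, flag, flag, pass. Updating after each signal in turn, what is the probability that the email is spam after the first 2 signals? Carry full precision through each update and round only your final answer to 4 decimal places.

0.5818

Apply Bayes' rule sequentially, carrying P(spam) forward.
After 'flag': P(spam) = 0.65·0.4000 / (0.65·0.4000 + 0.45·0.6000) ≈ 0.4906
After 'flag': P(spam) = 0.65·0.4906 / (0.65·0.4906 + 0.45·0.5094) ≈ 0.5818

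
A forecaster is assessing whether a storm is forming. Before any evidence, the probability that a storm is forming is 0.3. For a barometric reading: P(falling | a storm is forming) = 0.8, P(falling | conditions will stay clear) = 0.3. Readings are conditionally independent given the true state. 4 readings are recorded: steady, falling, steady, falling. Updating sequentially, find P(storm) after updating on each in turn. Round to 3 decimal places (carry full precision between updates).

0.199

After 'steady': P(storm) = 0.2·0.3000 / (0.2·0.3000 + 0.7·0.7000) ≈ 0.1091
After 'falling': P(storm) = 0.8·0.1091 / (0.8·0.1091 + 0.3·0.8909) ≈ 0.2462
After 'steady': P(storm) = 0.2·0.2462 / (0.2·0.2462 + 0.7·0.7538) ≈ 0.0853
After 'falling': P(storm) = 0.8·0.0853 / (0.8·0.0853 + 0.3·0.9147) ≈ 0.1992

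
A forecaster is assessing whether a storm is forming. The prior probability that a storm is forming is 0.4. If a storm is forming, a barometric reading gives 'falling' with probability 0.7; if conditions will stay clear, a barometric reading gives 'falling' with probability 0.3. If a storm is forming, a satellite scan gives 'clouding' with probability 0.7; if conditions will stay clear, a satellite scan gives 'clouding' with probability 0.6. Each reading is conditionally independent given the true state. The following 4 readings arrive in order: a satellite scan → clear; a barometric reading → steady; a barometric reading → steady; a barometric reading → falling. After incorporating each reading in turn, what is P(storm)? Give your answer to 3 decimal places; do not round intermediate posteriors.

After a satellite scan='clear': P(storm) = 0.3·0.4000 / (0.3·0.4000 + 0.4·0.6000) ≈ 0.3333
After a barometric reading='steady': P(storm) = 0.3·0.3333 / (0.3·0.3333 + 0.7·0.6667) ≈ 0.1765
After a barometric reading='steady': P(storm) = 0.3·0.1765 / (0.3·0.1765 + 0.7·0.8235) ≈ 0.0841
After a barometric reading='falling': P(storm) = 0.7·0.0841 / (0.7·0.0841 + 0.3·0.9159) ≈ 0.1765

0.176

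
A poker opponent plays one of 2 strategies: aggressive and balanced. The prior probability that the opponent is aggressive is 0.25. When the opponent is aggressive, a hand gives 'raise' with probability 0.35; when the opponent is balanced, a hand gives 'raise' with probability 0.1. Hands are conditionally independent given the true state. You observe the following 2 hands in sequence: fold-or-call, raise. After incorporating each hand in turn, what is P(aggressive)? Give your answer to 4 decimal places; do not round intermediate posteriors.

0.4573

Apply Bayes' rule sequentially, carrying P(aggressive) forward.
After 'fold-or-call': P(aggressive) = 0.65·0.2500 / (0.65·0.2500 + 0.9·0.7500) ≈ 0.1940
After 'raise': P(aggressive) = 0.35·0.1940 / (0.35·0.1940 + 0.1·0.8060) ≈ 0.4573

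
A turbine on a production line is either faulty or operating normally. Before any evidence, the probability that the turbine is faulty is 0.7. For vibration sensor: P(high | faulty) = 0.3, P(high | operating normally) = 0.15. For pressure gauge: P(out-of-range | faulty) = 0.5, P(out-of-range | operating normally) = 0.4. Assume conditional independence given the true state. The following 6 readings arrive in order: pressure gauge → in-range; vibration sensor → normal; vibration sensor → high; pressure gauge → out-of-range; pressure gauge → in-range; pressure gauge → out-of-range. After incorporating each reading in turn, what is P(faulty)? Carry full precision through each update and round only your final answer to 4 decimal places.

0.8066

After pressure gauge='in-range': P(faulty) = 0.5·0.7000 / (0.5·0.7000 + 0.6·0.3000) ≈ 0.6604
After vibration sensor='normal': P(faulty) = 0.7·0.6604 / (0.7·0.6604 + 0.85·0.3396) ≈ 0.6156
After vibration sensor='high': P(faulty) = 0.3·0.6156 / (0.3·0.6156 + 0.15·0.3844) ≈ 0.7621
After pressure gauge='out-of-range': P(faulty) = 0.5·0.7621 / (0.5·0.7621 + 0.4·0.2379) ≈ 0.8001
After pressure gauge='in-range': P(faulty) = 0.5·0.8001 / (0.5·0.8001 + 0.6·0.1999) ≈ 0.7694
After pressure gauge='out-of-range': P(faulty) = 0.5·0.7694 / (0.5·0.7694 + 0.4·0.2306) ≈ 0.8066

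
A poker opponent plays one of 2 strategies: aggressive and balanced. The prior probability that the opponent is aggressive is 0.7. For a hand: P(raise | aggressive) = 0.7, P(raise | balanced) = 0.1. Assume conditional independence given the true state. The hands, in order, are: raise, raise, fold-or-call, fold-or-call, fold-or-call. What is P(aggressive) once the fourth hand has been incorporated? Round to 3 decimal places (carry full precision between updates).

0.927

Each posterior becomes the prior for the next update.
After 'raise': P(aggressive) = 0.7·0.7000 / (0.7·0.7000 + 0.1·0.3000) ≈ 0.9423
After 'raise': P(aggressive) = 0.7·0.9423 / (0.7·0.9423 + 0.1·0.0577) ≈ 0.9913
After 'fold-or-call': P(aggressive) = 0.3·0.9913 / (0.3·0.9913 + 0.9·0.0087) ≈ 0.9744
After 'fold-or-call': P(aggressive) = 0.3·0.9744 / (0.3·0.9744 + 0.9·0.0256) ≈ 0.9270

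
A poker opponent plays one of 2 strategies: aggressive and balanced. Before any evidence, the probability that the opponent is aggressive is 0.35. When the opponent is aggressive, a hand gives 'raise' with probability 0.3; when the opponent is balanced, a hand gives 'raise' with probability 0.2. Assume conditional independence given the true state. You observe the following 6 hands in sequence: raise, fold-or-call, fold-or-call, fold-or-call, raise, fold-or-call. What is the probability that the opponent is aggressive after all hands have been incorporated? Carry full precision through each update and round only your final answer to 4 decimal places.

After 'raise': P(aggressive) = 0.3·0.3500 / (0.3·0.3500 + 0.2·0.6500) ≈ 0.4468
After 'fold-or-call': P(aggressive) = 0.7·0.4468 / (0.7·0.4468 + 0.8·0.5532) ≈ 0.4141
After 'fold-or-call': P(aggressive) = 0.7·0.4141 / (0.7·0.4141 + 0.8·0.5859) ≈ 0.3821
After 'fold-or-call': P(aggressive) = 0.7·0.3821 / (0.7·0.3821 + 0.8·0.6179) ≈ 0.3511
After 'raise': P(aggressive) = 0.3·0.3511 / (0.3·0.3511 + 0.2·0.6489) ≈ 0.4480
After 'fold-or-call': P(aggressive) = 0.7·0.4480 / (0.7·0.4480 + 0.8·0.5520) ≈ 0.4153

0.4153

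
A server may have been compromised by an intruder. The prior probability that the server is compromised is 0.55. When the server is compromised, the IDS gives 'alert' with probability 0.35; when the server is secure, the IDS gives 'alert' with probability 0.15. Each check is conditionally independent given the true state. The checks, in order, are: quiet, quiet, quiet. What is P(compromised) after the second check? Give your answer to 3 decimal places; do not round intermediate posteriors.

Apply Bayes' rule sequentially, carrying P(compromised) forward.
After 'quiet': P(compromised) = 0.65·0.5500 / (0.65·0.5500 + 0.85·0.4500) ≈ 0.4831
After 'quiet': P(compromised) = 0.65·0.4831 / (0.65·0.4831 + 0.85·0.5169) ≈ 0.4168

0.417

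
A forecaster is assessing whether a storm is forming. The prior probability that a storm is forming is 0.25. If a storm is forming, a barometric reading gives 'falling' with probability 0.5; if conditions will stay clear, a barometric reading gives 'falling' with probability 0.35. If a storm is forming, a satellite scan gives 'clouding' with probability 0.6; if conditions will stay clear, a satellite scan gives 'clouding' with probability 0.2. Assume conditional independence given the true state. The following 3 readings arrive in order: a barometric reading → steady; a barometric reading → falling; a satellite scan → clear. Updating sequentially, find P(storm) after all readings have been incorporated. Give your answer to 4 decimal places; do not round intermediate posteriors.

0.1548

After a barometric reading='steady': P(storm) = 0.5·0.2500 / (0.5·0.2500 + 0.65·0.7500) ≈ 0.2041
After a barometric reading='falling': P(storm) = 0.5·0.2041 / (0.5·0.2041 + 0.35·0.7959) ≈ 0.2681
After a satellite scan='clear': P(storm) = 0.4·0.2681 / (0.4·0.2681 + 0.8·0.7319) ≈ 0.1548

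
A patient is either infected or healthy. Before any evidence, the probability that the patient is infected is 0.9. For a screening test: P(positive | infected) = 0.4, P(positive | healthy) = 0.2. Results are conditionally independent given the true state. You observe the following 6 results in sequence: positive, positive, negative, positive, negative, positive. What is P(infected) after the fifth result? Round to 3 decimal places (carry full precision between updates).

After 'positive': P(infected) = 0.4·0.9000 / (0.4·0.9000 + 0.2·0.1000) ≈ 0.9474
After 'positive': P(infected) = 0.4·0.9474 / (0.4·0.9474 + 0.2·0.0526) ≈ 0.9730
After 'negative': P(infected) = 0.6·0.9730 / (0.6·0.9730 + 0.8·0.0270) ≈ 0.9643
After 'positive': P(infected) = 0.4·0.9643 / (0.4·0.9643 + 0.2·0.0357) ≈ 0.9818
After 'negative': P(infected) = 0.6·0.9818 / (0.6·0.9818 + 0.8·0.0182) ≈ 0.9759

0.976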